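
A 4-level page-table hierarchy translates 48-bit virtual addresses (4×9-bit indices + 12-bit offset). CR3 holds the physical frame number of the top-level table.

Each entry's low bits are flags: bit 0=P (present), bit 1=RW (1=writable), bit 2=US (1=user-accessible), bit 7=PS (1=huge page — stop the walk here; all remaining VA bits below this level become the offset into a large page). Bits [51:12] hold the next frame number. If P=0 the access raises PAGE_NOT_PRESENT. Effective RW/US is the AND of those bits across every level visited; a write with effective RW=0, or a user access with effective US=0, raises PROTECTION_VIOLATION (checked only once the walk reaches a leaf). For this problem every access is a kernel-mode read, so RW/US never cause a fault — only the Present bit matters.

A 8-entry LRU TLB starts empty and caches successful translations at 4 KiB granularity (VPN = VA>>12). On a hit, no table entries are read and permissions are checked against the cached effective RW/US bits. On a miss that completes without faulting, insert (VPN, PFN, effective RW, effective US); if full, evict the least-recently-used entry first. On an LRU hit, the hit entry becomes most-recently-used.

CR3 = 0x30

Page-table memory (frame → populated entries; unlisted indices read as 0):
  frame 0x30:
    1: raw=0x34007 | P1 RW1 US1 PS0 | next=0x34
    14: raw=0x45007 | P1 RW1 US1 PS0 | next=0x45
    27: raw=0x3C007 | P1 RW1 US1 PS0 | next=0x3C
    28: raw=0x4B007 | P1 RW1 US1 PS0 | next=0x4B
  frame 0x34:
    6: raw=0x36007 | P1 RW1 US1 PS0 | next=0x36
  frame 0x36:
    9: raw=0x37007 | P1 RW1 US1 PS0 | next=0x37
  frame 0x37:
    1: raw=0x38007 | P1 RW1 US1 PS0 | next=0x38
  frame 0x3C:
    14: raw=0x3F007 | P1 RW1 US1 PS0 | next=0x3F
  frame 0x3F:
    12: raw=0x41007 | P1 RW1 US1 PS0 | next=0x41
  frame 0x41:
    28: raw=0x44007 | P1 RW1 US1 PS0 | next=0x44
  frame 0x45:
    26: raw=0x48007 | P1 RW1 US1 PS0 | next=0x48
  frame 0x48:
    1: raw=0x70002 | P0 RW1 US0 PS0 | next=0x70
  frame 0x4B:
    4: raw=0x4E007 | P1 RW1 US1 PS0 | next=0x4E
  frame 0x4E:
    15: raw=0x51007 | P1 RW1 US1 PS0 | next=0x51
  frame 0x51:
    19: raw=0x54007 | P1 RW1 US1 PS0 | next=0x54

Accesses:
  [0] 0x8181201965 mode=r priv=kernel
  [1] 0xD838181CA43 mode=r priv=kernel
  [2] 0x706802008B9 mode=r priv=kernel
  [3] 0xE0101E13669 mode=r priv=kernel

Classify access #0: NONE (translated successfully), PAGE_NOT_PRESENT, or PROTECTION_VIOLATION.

Per-access translation:
#0 VA=0x8181201965 (r,kernel):
  lvl0: tbl 0x30, slot 1 ⇒ 0x34007 (P1/RW1/US1/PS0)
  lvl1: tbl 0x34, slot 6 ⇒ 0x36007 (P1/RW1/US1/PS0)
  lvl2: tbl 0x36, slot 9 ⇒ 0x37007 (P1/RW1/US1/PS0)
  lvl3: tbl 0x37, slot 1 ⇒ 0x38007 (P1/RW1/US1/PS0)
  ⇒ phys 0x38965  [4 reads]
#1 VA=0xD838181CA43 (r,kernel):
  lvl0: tbl 0x30, slot 27 ⇒ 0x3C007 (P1/RW1/US1/PS0)
  lvl1: tbl 0x3C, slot 14 ⇒ 0x3F007 (P1/RW1/US1/PS0)
  lvl2: tbl 0x3F, slot 12 ⇒ 0x41007 (P1/RW1/US1/PS0)
  lvl3: tbl 0x41, slot 28 ⇒ 0x44007 (P1/RW1/US1/PS0)
  ⇒ phys 0x44A43  [4 reads]
#2 VA=0x706802008B9 (r,kernel):
  lvl0: tbl 0x30, slot 14 ⇒ 0x45007 (P1/RW1/US1/PS0)
  lvl1: tbl 0x45, slot 26 ⇒ 0x48007 (P1/RW1/US1/PS0)
  lvl2: tbl 0x48, slot 1 ⇒ 0x70002 (P0/RW1/US0/PS0)
  ⇒ fault: PAGE_NOT_PRESENT  — 3 lookups
#3 VA=0xE0101E13669 (r,kernel):
  lvl0: tbl 0x30, slot 28 ⇒ 0x4B007 (P1/RW1/US1/PS0)
  lvl1: tbl 0x4B, slot 4 ⇒ 0x4E007 (P1/RW1/US1/PS0)
  lvl2: tbl 0x4E, slot 15 ⇒ 0x51007 (P1/RW1/US1/PS0)
  lvl3: tbl 0x51, slot 19 ⇒ 0x54007 (P1/RW1/US1/PS0)
  ⇒ phys 0x54669  [4 reads]

Access #0 fault: NONE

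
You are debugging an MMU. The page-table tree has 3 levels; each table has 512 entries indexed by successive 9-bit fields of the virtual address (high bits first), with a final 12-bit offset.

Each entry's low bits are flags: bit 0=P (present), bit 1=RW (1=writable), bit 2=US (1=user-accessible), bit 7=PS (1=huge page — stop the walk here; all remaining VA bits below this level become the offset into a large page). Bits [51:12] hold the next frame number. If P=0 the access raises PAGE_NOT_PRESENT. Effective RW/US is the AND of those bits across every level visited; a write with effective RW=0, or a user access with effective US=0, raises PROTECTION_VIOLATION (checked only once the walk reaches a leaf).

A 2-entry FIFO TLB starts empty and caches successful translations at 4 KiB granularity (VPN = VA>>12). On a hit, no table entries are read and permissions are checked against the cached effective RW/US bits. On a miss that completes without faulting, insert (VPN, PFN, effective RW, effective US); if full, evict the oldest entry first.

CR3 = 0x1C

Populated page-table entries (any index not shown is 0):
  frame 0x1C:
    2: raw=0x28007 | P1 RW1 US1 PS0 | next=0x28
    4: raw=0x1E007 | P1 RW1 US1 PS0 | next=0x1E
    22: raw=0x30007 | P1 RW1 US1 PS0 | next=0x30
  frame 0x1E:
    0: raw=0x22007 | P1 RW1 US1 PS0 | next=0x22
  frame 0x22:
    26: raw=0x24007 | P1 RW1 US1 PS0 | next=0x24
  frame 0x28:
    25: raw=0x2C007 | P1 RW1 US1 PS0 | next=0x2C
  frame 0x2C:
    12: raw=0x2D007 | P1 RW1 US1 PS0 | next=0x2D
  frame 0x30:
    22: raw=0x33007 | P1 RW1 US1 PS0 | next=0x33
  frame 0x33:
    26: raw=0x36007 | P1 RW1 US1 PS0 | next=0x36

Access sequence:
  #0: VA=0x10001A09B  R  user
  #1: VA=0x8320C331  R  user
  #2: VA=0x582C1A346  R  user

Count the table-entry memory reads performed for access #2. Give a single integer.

Walk each access:
#0 VA=0x10001A09B (r,user):
  [0] read 0x1C idx=4: raw=0x1E007 flags P=1 W=1 U=1 S=0
  [1] read 0x1E idx=0: raw=0x22007 flags P=1 W=1 U=1 S=0
  [2] read 0x22 idx=26: raw=0x24007 flags P=1 W=1 U=1 S=0
  ✓ 0x2409B  — 3 lookups
#1 VA=0x8320C331 (r,user):
  [0] read 0x1C idx=2: raw=0x28007 flags P=1 W=1 U=1 S=0
  [1] read 0x28 idx=25: raw=0x2C007 flags P=1 W=1 U=1 S=0
  [2] read 0x2C idx=12: raw=0x2D007 flags P=1 W=1 U=1 S=0
  ✓ 0x2D331  — 3 lookups
#2 VA=0x582C1A346 (r,user):
  [0] read 0x1C idx=22: raw=0x30007 flags P=1 W=1 U=1 S=0
  [1] read 0x30 idx=22: raw=0x33007 flags P=1 W=1 U=1 S=0
  [2] read 0x33 idx=26: raw=0x36007 flags P=1 W=1 U=1 S=0
  ✓ 0x36346  — 3 lookups

Entries read for #2: 3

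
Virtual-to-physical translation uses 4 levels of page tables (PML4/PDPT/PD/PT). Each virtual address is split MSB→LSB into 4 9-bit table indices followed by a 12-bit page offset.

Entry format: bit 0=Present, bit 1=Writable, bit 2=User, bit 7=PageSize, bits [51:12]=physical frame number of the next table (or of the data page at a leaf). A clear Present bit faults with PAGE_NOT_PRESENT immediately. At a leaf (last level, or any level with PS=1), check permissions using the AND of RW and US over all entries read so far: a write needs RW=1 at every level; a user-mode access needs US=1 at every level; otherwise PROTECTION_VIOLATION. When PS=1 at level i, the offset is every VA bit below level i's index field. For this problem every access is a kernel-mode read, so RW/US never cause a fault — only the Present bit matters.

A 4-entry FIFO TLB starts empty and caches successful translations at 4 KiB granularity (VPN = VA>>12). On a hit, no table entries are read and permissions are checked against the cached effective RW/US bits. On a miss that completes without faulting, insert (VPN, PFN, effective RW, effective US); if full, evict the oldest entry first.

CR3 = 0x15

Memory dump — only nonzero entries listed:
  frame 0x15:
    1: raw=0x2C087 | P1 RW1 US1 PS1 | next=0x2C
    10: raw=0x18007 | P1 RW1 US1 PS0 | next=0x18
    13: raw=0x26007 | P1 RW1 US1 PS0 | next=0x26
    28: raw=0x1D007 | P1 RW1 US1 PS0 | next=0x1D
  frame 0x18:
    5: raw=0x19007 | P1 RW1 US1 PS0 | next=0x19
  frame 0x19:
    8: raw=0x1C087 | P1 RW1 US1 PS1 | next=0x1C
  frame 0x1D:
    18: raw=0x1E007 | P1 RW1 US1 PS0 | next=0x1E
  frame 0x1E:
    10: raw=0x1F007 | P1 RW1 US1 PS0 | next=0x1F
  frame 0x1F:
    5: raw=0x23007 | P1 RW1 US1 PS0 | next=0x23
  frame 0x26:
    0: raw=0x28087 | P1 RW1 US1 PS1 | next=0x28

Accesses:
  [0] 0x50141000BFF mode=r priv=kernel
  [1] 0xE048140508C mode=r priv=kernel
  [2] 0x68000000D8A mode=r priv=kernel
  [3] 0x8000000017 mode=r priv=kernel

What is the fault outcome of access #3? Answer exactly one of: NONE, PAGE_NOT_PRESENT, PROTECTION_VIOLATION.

Per-access translation:
#0 VA=0x50141000BFF (r,kernel):
  [0] read 0x15 idx=10: raw=0x18007 flags P=1 W=1 U=1 S=0
  [1] read 0x18 idx=5: raw=0x19007 flags P=1 W=1 U=1 S=0
  [2] read 0x19 idx=8: raw=0x1C087 flags P=1 W=1 U=1 S=1
  ⇒ phys 0x1CBFF (huge @L2)  [3 reads]
#1 VA=0xE048140508C (r,kernel):
  [0] read 0x15 idx=28: raw=0x1D007 flags P=1 W=1 U=1 S=0
  [1] read 0x1D idx=18: raw=0x1E007 flags P=1 W=1 U=1 S=0
  [2] read 0x1E idx=10: raw=0x1F007 flags P=1 W=1 U=1 S=0
  [3] read 0x1F idx=5: raw=0x23007 flags P=1 W=1 U=1 S=0
  ⇒ phys 0x2308C  [4 reads]
#2 VA=0x68000000D8A (r,kernel):
  [0] read 0x15 idx=13: raw=0x26007 flags P=1 W=1 U=1 S=0
  [1] read 0x26 idx=0: raw=0x28087 flags P=1 W=1 U=1 S=1
  ⇒ phys 0x28D8A (huge @L1)  [2 reads]
#3 VA=0x8000000017 (r,kernel):
  [0] read 0x15 idx=1: raw=0x2C087 flags P=1 W=1 U=1 S=1
  ⇒ phys 0x2C017 (huge @L0)  [1 reads]

Access #3 fault: NONE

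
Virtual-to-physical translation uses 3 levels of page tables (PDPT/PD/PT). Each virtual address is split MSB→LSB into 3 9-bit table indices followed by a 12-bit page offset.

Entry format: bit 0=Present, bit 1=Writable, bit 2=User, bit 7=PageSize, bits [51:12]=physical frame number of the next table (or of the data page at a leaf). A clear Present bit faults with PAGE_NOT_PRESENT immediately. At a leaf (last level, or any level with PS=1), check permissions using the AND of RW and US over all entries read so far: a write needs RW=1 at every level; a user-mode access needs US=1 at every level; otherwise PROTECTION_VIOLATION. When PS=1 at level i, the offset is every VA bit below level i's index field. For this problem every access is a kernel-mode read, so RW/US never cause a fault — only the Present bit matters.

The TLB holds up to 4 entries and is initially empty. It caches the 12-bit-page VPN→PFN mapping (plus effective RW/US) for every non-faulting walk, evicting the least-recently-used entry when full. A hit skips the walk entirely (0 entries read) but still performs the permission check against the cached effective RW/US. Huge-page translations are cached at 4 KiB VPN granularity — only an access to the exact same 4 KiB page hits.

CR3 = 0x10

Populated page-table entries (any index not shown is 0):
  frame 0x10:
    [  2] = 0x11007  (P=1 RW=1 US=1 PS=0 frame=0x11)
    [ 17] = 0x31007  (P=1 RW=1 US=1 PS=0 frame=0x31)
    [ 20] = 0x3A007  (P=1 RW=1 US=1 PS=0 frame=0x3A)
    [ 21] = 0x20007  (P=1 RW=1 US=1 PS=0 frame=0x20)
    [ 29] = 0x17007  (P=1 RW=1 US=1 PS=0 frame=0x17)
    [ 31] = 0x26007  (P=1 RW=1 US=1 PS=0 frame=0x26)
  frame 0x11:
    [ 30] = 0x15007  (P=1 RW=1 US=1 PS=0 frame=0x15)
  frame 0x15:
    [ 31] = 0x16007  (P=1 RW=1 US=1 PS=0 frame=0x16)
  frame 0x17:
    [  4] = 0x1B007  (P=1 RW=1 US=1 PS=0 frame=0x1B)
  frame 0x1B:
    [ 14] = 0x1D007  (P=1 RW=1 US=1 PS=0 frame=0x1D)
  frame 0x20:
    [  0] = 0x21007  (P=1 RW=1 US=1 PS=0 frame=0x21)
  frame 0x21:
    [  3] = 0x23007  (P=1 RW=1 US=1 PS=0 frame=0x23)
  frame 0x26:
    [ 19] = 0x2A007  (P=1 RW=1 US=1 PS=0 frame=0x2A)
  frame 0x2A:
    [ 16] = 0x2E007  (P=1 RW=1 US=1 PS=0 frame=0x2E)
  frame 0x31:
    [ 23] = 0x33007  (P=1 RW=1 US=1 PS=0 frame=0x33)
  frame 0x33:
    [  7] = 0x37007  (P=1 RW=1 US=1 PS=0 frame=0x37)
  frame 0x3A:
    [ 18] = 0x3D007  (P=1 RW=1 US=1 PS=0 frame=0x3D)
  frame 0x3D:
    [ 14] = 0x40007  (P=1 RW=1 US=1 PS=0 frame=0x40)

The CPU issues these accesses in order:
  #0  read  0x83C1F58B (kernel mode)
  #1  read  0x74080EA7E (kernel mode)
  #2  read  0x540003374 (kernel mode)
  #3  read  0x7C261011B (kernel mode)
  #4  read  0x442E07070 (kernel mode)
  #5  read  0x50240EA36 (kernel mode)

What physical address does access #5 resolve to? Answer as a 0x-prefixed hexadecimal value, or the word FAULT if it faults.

Walk each access:
#0 VA=0x83C1F58B (r,kernel):
  L0: frame=0x10 idx=2 entry=0x11007 [P=1 RW=1 US=1 PS=0]
  L1: frame=0x11 idx=30 entry=0x15007 [P=1 RW=1 US=1 PS=0]
  L2: frame=0x15 idx=31 entry=0x16007 [P=1 RW=1 US=1 PS=0]
  ⇒ phys 0x1658B  [3 reads]
#1 VA=0x74080EA7E (r,kernel):
  L0: frame=0x10 idx=29 entry=0x17007 [P=1 RW=1 US=1 PS=0]
  L1: frame=0x17 idx=4 entry=0x1B007 [P=1 RW=1 US=1 PS=0]
  L2: frame=0x1B idx=14 entry=0x1D007 [P=1 RW=1 US=1 PS=0]
  ⇒ phys 0x1DA7E  [3 reads]
#2 VA=0x540003374 (r,kernel):
  L0: frame=0x10 idx=21 entry=0x20007 [P=1 RW=1 US=1 PS=0]
  L1: frame=0x20 idx=0 entry=0x21007 [P=1 RW=1 US=1 PS=0]
  L2: frame=0x21 idx=3 entry=0x23007 [P=1 RW=1 US=1 PS=0]
  ⇒ phys 0x23374  [3 reads]
#3 VA=0x7C261011B (r,kernel):
  L0: frame=0x10 idx=31 entry=0x26007 [P=1 RW=1 US=1 PS=0]
  L1: frame=0x26 idx=19 entry=0x2A007 [P=1 RW=1 US=1 PS=0]
  L2: frame=0x2A idx=16 entry=0x2E007 [P=1 RW=1 US=1 PS=0]
  ⇒ phys 0x2E11B  [3 reads]
#4 VA=0x442E07070 (r,kernel):
  L0: frame=0x10 idx=17 entry=0x31007 [P=1 RW=1 US=1 PS=0]
  L1: frame=0x31 idx=23 entry=0x33007 [P=1 RW=1 US=1 PS=0]
  L2: frame=0x33 idx=7 entry=0x37007 [P=1 RW=1 US=1 PS=0]
  ⇒ phys 0x37070  [3 reads]
#5 VA=0x50240EA36 (r,kernel):
  L0: frame=0x10 idx=20 entry=0x3A007 [P=1 RW=1 US=1 PS=0]
  L1: frame=0x3A idx=18 entry=0x3D007 [P=1 RW=1 US=1 PS=0]
  L2: frame=0x3D idx=14 entry=0x40007 [P=1 RW=1 US=1 PS=0]
  ⇒ phys 0x40A36  [3 reads]

Access #5 PA: 0x40A36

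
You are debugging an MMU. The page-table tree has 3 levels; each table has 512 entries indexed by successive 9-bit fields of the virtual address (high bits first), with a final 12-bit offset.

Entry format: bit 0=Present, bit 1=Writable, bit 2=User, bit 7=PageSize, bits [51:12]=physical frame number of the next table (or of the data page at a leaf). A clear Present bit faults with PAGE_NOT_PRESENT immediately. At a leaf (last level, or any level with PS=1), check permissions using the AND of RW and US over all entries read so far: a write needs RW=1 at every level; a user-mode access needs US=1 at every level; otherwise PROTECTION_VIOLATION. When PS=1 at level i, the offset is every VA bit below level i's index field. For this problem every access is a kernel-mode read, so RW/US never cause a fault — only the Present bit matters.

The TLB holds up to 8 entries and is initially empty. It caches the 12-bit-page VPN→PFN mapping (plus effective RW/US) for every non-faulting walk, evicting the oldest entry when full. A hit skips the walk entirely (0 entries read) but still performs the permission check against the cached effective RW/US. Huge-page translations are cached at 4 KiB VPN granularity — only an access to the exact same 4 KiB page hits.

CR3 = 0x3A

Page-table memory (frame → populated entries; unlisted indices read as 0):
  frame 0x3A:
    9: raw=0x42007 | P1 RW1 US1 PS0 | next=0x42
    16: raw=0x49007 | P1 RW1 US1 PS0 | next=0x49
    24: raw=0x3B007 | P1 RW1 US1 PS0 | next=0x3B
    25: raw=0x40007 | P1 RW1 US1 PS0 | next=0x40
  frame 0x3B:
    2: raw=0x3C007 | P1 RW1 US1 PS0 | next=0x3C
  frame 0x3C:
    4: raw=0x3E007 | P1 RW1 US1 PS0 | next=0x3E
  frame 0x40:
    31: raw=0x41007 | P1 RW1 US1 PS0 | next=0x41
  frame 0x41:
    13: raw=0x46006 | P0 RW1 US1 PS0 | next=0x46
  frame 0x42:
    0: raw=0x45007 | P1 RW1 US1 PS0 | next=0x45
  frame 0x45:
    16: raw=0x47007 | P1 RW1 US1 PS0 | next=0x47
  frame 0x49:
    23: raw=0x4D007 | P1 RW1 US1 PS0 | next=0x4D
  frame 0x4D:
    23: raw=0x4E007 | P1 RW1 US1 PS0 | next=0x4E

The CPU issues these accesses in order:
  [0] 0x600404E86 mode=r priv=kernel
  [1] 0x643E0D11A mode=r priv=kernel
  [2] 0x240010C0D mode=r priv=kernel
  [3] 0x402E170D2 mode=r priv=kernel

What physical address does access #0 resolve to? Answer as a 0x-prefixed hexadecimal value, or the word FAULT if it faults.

Walk each access:
#0 VA=0x600404E86 (r,kernel):
  [0] read 0x3A idx=24: raw=0x3B007 flags P=1 W=1 U=1 S=0
  [1] read 0x3B idx=2: raw=0x3C007 flags P=1 W=1 U=1 S=0
  [2] read 0x3C idx=4: raw=0x3E007 flags P=1 W=1 U=1 S=0
  → PA=0x3EE86  (3 entries read)
#1 VA=0x643E0D11A (r,kernel):
  [0] read 0x3A idx=25: raw=0x40007 flags P=1 W=1 U=1 S=0
  [1] read 0x40 idx=31: raw=0x41007 flags P=1 W=1 U=1 S=0
  [2] read 0x41 idx=13: raw=0x46006 flags P=0 W=1 U=1 S=0
  ⇒ fault: PAGE_NOT_PRESENT  — 3 lookups
#2 VA=0x240010C0D (r,kernel):
  [0] read 0x3A idx=9: raw=0x42007 flags P=1 W=1 U=1 S=0
  [1] read 0x42 idx=0: raw=0x45007 flags P=1 W=1 U=1 S=0
  [2] read 0x45 idx=16: raw=0x47007 flags P=1 W=1 U=1 S=0
  → PA=0x47C0D  (3 entries read)
#3 VA=0x402E170D2 (r,kernel):
  [0] read 0x3A idx=16: raw=0x49007 flags P=1 W=1 U=1 S=0
  [1] read 0x49 idx=23: raw=0x4D007 flags P=1 W=1 U=1 S=0
  [2] read 0x4D idx=23: raw=0x4E007 flags P=1 W=1 U=1 S=0
  → PA=0x4E0D2  (3 entries read)

Access #0 PA: 0x3EE86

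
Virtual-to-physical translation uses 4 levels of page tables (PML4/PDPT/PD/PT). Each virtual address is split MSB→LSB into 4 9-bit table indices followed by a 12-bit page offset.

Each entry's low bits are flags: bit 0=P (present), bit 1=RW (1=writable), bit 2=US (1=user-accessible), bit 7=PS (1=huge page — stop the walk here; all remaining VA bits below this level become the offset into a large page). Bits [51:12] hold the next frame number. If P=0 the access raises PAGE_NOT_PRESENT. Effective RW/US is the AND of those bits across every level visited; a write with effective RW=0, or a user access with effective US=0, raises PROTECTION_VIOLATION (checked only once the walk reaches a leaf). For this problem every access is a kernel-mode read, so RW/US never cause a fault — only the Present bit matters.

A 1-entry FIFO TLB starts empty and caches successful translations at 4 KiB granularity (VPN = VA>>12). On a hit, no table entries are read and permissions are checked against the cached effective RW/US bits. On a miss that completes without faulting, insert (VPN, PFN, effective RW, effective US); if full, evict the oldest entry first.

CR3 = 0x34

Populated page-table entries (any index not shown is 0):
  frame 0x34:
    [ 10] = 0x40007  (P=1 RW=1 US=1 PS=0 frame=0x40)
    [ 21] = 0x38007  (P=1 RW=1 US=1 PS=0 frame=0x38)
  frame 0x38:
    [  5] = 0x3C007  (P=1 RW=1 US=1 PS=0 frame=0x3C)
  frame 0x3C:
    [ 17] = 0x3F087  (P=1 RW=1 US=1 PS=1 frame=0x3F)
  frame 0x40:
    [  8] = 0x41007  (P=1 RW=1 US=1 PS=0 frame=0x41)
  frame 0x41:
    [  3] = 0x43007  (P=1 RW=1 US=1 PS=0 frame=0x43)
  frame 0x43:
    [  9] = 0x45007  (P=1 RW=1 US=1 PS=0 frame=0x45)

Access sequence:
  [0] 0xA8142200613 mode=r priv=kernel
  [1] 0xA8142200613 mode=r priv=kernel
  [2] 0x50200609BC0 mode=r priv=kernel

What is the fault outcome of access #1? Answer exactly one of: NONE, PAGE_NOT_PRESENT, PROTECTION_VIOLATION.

Per-access translation:
#0 VA=0xA8142200613 (r,kernel):
  L0 @0x34[21] → 0x38007  P=1,RW=1,US=1,PS=0
  L1 @0x38[5] → 0x3C007  P=1,RW=1,US=1,PS=0
  L2 @0x3C[17] → 0x3F087  P=1,RW=1,US=1,PS=1
  ✓ 0x3F613 (huge @L2)  — 3 lookups
#1 VA=0xA8142200613 (r,kernel):
  TLB hit vpn=0xA8142200 → PA=0x3F613
#2 VA=0x50200609BC0 (r,kernel):
  L0 @0x34[10] → 0x40007  P=1,RW=1,US=1,PS=0
  L1 @0x40[8] → 0x41007  P=1,RW=1,US=1,PS=0
  L2 @0x41[3] → 0x43007  P=1,RW=1,US=1,PS=0
  L3 @0x43[9] → 0x45007  P=1,RW=1,US=1,PS=0
  ✓ 0x45BC0  — 4 lookups

Access #1 fault: NONE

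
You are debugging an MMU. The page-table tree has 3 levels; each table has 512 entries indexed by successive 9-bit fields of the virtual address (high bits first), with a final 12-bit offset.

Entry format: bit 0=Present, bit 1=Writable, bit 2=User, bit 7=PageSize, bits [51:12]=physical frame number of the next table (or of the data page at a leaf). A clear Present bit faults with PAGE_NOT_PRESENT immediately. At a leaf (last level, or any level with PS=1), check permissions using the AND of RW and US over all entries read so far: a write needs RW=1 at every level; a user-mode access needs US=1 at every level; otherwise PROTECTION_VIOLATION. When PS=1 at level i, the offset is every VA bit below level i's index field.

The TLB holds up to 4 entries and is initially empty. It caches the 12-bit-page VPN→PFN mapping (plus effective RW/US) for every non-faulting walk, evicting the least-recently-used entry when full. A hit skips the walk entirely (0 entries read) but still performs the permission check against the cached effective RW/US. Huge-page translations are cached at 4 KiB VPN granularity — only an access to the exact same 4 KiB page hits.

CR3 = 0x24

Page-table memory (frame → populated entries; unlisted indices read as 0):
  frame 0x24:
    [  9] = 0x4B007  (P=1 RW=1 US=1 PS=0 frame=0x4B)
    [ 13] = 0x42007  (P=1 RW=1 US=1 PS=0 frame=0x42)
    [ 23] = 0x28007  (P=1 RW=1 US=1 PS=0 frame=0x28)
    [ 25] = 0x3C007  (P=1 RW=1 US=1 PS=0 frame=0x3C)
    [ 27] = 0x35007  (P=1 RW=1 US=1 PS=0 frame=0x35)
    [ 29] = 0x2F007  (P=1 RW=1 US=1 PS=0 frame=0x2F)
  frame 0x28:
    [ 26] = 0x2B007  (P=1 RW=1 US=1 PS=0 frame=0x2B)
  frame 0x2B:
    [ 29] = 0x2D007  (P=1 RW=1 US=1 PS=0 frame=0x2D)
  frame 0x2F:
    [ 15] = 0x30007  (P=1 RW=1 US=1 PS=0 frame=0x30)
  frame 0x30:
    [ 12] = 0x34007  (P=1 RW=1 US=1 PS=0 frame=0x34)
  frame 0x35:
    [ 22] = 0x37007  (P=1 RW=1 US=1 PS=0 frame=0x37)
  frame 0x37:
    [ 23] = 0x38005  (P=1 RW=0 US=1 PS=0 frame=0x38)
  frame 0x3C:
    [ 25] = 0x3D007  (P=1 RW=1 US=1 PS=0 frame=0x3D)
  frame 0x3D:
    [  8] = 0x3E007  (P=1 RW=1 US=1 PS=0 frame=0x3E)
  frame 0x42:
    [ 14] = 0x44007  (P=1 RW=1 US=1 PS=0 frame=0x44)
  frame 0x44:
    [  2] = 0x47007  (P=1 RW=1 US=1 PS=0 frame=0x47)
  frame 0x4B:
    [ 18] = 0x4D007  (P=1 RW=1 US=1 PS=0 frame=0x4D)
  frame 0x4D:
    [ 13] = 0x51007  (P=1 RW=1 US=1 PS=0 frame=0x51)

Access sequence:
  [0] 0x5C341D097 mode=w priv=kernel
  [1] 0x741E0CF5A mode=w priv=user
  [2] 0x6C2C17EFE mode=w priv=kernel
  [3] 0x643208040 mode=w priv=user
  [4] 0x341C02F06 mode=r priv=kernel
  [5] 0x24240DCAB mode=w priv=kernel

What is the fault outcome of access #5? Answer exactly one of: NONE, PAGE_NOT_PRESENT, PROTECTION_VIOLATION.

Per-access translation:
#0 VA=0x5C341D097 (w,kernel):
  L0 @0x24[23] → 0x28007  P=1,RW=1,US=1,PS=0
  L1 @0x28[26] → 0x2B007  P=1,RW=1,US=1,PS=0
  L2 @0x2B[29] → 0x2D007  P=1,RW=1,US=1,PS=0
  ✓ 0x2D097  — 3 lookups
#1 VA=0x741E0CF5A (w,user):
  L0 @0x24[29] → 0x2F007  P=1,RW=1,US=1,PS=0
  L1 @0x2F[15] → 0x30007  P=1,RW=1,US=1,PS=0
  L2 @0x30[12] → 0x34007  P=1,RW=1,US=1,PS=0
  ✓ 0x34F5A  — 3 lookups
#2 VA=0x6C2C17EFE (w,kernel):
  L0 @0x24[27] → 0x35007  P=1,RW=1,US=1,PS=0
  L1 @0x35[22] → 0x37007  P=1,RW=1,US=1,PS=0
  L2 @0x37[23] → 0x38005  P=1,RW=0,US=1,PS=0
  → PROTECTION_VIOLATION  (3 entries read)
#3 VA=0x643208040 (w,user):
  L0 @0x24[25] → 0x3C007  P=1,RW=1,US=1,PS=0
  L1 @0x3C[25] → 0x3D007  P=1,RW=1,US=1,PS=0
  L2 @0x3D[8] → 0x3E007  P=1,RW=1,US=1,PS=0
  ✓ 0x3E040  — 3 lookups
#4 VA=0x341C02F06 (r,kernel):
  L0 @0x24[13] → 0x42007  P=1,RW=1,US=1,PS=0
  L1 @0x42[14] → 0x44007  P=1,RW=1,US=1,PS=0
  L2 @0x44[2] → 0x47007  P=1,RW=1,US=1,PS=0
  ✓ 0x47F06  — 3 lookups
#5 VA=0x24240DCAB (w,kernel):
  L0 @0x24[9] → 0x4B007  P=1,RW=1,US=1,PS=0
  L1 @0x4B[18] → 0x4D007  P=1,RW=1,US=1,PS=0
  L2 @0x4D[13] → 0x51007  P=1,RW=1,US=1,PS=0
  ✓ 0x51CAB  — 3 lookups

Access #5 fault: NONE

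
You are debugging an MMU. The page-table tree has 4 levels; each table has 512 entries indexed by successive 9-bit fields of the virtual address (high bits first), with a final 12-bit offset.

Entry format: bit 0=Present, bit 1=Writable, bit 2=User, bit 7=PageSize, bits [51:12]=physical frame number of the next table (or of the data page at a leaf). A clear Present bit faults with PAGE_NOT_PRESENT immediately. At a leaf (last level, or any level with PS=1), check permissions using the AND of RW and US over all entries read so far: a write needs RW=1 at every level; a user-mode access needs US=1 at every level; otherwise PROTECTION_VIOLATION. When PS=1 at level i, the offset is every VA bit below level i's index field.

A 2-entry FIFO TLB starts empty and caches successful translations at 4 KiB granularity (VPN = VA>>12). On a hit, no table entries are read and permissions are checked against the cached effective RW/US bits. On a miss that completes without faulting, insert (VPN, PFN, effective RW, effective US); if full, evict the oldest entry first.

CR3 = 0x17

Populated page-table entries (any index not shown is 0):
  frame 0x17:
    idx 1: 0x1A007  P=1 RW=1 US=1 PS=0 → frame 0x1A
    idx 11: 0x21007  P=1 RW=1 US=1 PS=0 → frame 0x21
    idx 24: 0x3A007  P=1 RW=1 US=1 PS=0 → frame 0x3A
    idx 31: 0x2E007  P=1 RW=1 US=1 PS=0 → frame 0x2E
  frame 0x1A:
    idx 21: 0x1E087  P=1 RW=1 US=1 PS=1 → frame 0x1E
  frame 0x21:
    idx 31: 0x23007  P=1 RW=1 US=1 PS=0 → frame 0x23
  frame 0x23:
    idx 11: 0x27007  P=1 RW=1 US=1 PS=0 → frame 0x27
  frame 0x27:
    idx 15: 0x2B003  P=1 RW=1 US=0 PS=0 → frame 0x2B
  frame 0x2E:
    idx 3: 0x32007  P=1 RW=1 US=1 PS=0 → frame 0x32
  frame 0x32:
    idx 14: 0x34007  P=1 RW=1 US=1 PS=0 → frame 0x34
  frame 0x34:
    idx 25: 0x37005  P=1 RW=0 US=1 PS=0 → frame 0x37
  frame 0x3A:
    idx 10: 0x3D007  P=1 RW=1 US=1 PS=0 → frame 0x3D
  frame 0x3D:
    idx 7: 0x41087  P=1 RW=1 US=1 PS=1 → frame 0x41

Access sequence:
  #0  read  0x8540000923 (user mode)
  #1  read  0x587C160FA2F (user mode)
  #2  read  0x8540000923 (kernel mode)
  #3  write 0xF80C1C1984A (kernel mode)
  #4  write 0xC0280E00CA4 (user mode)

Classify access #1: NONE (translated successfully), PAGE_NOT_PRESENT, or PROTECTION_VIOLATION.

Walk each access:
#0 VA=0x8540000923 (r,user):
  L0 @0x17[1] → 0x1A007  P=1,RW=1,US=1,PS=0
  L1 @0x1A[21] → 0x1E087  P=1,RW=1,US=1,PS=1
  ⇒ phys 0x1E923 (huge @L1)  [2 reads]
#1 VA=0x587C160FA2F (r,user):
  L0 @0x17[11] → 0x21007  P=1,RW=1,US=1,PS=0
  L1 @0x21[31] → 0x23007  P=1,RW=1,US=1,PS=0
  L2 @0x23[11] → 0x27007  P=1,RW=1,US=1,PS=0
  L3 @0x27[15] → 0x2B003  P=1,RW=1,US=0,PS=0
  ⇒ fault: PROTECTION_VIOLATION  — 4 lookups
#2 VA=0x8540000923 (r,kernel):
  TLB hit vpn=0x8540000 → PA=0x1E923
#3 VA=0xF80C1C1984A (w,kernel):
  L0 @0x17[31] → 0x2E007  P=1,RW=1,US=1,PS=0
  L1 @0x2E[3] → 0x32007  P=1,RW=1,US=1,PS=0
  L2 @0x32[14] → 0x34007  P=1,RW=1,US=1,PS=0
  L3 @0x34[25] → 0x37005  P=1,RW=0,US=1,PS=0
  ⇒ fault: PROTECTION_VIOLATION  — 4 lookups
#4 VA=0xC0280E00CA4 (w,user):
  L0 @0x17[24] → 0x3A007  P=1,RW=1,US=1,PS=0
  L1 @0x3A[10] → 0x3D007  P=1,RW=1,US=1,PS=0
  L2 @0x3D[7] → 0x41087  P=1,RW=1,US=1,PS=1
  ⇒ phys 0x41CA4 (huge @L2)  [3 reads]

Access #1 fault: PROTECTION_VIOLATION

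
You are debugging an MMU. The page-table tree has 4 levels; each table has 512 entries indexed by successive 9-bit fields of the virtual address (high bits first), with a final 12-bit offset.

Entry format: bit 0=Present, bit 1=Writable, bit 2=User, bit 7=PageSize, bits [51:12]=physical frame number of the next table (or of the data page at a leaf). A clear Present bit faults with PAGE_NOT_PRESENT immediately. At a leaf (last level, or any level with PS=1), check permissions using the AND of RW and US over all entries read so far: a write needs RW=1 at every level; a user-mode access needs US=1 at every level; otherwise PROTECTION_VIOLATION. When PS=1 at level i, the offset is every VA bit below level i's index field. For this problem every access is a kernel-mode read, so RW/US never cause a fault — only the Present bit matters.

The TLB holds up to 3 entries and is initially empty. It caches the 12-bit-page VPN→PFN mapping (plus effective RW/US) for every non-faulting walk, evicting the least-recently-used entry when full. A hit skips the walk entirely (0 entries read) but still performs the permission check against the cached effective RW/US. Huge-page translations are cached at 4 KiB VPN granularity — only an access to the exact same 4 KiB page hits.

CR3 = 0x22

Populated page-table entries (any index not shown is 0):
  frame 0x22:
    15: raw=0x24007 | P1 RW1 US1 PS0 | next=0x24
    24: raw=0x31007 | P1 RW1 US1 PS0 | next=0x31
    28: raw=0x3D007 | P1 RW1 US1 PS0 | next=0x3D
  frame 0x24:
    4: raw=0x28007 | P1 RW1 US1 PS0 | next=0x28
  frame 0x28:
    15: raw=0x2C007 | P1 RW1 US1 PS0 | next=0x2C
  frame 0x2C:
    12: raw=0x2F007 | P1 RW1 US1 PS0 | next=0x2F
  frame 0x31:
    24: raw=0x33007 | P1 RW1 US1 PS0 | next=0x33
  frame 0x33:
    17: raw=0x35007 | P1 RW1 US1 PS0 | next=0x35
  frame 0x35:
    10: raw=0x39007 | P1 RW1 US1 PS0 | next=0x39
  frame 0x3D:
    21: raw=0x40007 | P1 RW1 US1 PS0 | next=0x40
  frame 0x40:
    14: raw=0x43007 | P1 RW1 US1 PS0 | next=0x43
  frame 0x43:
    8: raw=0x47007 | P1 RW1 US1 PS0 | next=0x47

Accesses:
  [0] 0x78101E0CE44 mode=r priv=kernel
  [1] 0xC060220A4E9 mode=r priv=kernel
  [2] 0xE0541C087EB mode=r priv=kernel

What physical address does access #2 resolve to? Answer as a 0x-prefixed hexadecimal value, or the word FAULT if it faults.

Per-access translation:
#0 VA=0x78101E0CE44 (r,kernel):
  lvl0: tbl 0x22, slot 15 ⇒ 0x24007 (P1/RW1/US1/PS0)
  lvl1: tbl 0x24, slot 4 ⇒ 0x28007 (P1/RW1/US1/PS0)
  lvl2: tbl 0x28, slot 15 ⇒ 0x2C007 (P1/RW1/US1/PS0)
  lvl3: tbl 0x2C, slot 12 ⇒ 0x2F007 (P1/RW1/US1/PS0)
  ⇒ phys 0x2FE44  [4 reads]
#1 VA=0xC060220A4E9 (r,kernel):
  lvl0: tbl 0x22, slot 24 ⇒ 0x31007 (P1/RW1/US1/PS0)
  lvl1: tbl 0x31, slot 24 ⇒ 0x33007 (P1/RW1/US1/PS0)
  lvl2: tbl 0x33, slot 17 ⇒ 0x35007 (P1/RW1/US1/PS0)
  lvl3: tbl 0x35, slot 10 ⇒ 0x39007 (P1/RW1/US1/PS0)
  ⇒ phys 0x394E9  [4 reads]
#2 VA=0xE0541C087EB (r,kernel):
  lvl0: tbl 0x22, slot 28 ⇒ 0x3D007 (P1/RW1/US1/PS0)
  lvl1: tbl 0x3D, slot 21 ⇒ 0x40007 (P1/RW1/US1/PS0)
  lvl2: tbl 0x40, slot 14 ⇒ 0x43007 (P1/RW1/US1/PS0)
  lvl3: tbl 0x43, slot 8 ⇒ 0x47007 (P1/RW1/US1/PS0)
  ⇒ phys 0x477EB  [4 reads]

Access #2 PA: 0x477EB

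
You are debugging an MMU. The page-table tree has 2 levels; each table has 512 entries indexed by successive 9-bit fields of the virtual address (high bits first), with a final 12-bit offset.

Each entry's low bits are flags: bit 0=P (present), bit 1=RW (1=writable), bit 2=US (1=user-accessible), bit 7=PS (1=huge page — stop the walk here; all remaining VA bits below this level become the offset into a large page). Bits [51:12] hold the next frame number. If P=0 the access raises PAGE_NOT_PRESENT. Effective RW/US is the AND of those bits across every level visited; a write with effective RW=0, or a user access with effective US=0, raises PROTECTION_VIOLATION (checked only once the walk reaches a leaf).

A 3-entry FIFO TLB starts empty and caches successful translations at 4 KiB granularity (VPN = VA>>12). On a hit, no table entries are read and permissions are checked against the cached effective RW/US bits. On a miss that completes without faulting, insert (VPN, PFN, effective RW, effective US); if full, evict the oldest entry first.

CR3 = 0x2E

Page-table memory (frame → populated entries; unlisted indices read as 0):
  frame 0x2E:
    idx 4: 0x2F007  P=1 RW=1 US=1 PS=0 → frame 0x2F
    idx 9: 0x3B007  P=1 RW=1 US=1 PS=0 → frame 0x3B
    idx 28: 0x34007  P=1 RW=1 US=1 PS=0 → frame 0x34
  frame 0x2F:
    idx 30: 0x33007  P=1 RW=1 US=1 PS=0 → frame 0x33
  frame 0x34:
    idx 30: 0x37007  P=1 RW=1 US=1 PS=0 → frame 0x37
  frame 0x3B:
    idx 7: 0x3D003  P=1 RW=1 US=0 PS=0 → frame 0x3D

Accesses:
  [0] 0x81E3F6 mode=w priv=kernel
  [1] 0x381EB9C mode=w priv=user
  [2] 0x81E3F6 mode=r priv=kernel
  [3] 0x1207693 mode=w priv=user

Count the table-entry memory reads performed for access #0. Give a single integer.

Trace:
#0 VA=0x81E3F6 (w,kernel):
  [0] read 0x2E idx=4: raw=0x2F007 flags P=1 W=1 U=1 S=0
  [1] read 0x2F idx=30: raw=0x33007 flags P=1 W=1 U=1 S=0
  → PA=0x333F6  (2 entries read)
#1 VA=0x381EB9C (w,user):
  [0] read 0x2E idx=28: raw=0x34007 flags P=1 W=1 U=1 S=0
  [1] read 0x34 idx=30: raw=0x37007 flags P=1 W=1 U=1 S=0
  → PA=0x37B9C  (2 entries read)
#2 VA=0x81E3F6 (r,kernel):
  TLB hit vpn=0x81E → PA=0x333F6
#3 VA=0x1207693 (w,user):
  [0] read 0x2E idx=9: raw=0x3B007 flags P=1 W=1 U=1 S=0
  [1] read 0x3B idx=7: raw=0x3D003 flags P=1 W=1 U=0 S=0
  ⇒ fault: PROTECTION_VIOLATION  — 2 lookups

Entries read for #0: 2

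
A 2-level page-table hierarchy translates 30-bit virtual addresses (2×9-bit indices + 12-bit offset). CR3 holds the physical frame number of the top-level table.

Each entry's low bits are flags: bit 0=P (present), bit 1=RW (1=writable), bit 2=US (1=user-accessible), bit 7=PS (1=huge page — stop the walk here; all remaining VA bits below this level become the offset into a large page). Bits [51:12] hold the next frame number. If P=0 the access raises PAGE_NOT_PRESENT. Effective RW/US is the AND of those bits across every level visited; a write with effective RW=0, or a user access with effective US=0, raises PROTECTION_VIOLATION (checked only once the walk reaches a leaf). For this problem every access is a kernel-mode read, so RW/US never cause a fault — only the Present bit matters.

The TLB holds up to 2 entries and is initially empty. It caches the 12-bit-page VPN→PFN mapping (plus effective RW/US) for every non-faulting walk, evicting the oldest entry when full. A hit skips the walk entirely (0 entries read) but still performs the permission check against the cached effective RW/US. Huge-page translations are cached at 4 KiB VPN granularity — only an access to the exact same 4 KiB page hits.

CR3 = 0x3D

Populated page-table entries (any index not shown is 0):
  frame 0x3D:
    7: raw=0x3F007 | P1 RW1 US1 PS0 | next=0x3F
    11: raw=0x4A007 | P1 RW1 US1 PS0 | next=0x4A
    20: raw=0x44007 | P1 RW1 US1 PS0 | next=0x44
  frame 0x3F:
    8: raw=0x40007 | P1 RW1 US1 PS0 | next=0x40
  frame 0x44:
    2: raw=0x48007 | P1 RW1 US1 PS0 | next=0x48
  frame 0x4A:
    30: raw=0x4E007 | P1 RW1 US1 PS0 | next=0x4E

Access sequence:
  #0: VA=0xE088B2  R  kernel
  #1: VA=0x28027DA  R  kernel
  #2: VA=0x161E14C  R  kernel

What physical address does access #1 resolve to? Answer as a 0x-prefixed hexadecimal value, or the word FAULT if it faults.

Walk each access:
#0 VA=0xE088B2 (r,kernel):
  L0 @0x3D[7] → 0x3F007  P=1,RW=1,US=1,PS=0
  L1 @0x3F[8] → 0x40007  P=1,RW=1,US=1,PS=0
  ⇒ phys 0x408B2  [2 reads]
#1 VA=0x28027DA (r,kernel):
  L0 @0x3D[20] → 0x44007  P=1,RW=1,US=1,PS=0
  L1 @0x44[2] → 0x48007  P=1,RW=1,US=1,PS=0
  ⇒ phys 0x487DA  [2 reads]
#2 VA=0x161E14C (r,kernel):
  L0 @0x3D[11] → 0x4A007  P=1,RW=1,US=1,PS=0
  L1 @0x4A[30] → 0x4E007  P=1,RW=1,US=1,PS=0
  ⇒ phys 0x4E14C  [2 reads]

Access #1 PA: 0x487DA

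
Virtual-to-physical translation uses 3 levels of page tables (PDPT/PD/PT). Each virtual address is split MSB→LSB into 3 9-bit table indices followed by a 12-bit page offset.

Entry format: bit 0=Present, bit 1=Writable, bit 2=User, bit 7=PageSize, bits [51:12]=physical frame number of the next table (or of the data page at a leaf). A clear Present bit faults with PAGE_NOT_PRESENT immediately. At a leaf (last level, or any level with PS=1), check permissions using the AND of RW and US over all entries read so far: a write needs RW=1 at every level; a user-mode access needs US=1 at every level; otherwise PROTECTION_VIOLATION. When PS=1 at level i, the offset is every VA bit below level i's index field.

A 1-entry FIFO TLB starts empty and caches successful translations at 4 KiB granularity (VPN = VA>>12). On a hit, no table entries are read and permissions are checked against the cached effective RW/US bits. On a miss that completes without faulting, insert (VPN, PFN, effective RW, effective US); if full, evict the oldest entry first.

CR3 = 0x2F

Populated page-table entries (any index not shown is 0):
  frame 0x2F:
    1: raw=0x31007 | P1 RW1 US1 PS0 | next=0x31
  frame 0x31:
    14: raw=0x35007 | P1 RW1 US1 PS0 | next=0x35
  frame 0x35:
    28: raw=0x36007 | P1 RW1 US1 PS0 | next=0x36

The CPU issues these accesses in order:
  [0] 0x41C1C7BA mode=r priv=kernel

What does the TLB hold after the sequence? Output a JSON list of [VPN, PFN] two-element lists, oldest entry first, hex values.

Trace:
#0 VA=0x41C1C7BA (r,kernel):
  [0] read 0x2F idx=1: raw=0x31007 flags P=1 W=1 U=1 S=0
  [1] read 0x31 idx=14: raw=0x35007 flags P=1 W=1 U=1 S=0
  [2] read 0x35 idx=28: raw=0x36007 flags P=1 W=1 U=1 S=0
  → PA=0x367BA  (3 entries read)

TLB: [["0x41C1C", "0x36"]]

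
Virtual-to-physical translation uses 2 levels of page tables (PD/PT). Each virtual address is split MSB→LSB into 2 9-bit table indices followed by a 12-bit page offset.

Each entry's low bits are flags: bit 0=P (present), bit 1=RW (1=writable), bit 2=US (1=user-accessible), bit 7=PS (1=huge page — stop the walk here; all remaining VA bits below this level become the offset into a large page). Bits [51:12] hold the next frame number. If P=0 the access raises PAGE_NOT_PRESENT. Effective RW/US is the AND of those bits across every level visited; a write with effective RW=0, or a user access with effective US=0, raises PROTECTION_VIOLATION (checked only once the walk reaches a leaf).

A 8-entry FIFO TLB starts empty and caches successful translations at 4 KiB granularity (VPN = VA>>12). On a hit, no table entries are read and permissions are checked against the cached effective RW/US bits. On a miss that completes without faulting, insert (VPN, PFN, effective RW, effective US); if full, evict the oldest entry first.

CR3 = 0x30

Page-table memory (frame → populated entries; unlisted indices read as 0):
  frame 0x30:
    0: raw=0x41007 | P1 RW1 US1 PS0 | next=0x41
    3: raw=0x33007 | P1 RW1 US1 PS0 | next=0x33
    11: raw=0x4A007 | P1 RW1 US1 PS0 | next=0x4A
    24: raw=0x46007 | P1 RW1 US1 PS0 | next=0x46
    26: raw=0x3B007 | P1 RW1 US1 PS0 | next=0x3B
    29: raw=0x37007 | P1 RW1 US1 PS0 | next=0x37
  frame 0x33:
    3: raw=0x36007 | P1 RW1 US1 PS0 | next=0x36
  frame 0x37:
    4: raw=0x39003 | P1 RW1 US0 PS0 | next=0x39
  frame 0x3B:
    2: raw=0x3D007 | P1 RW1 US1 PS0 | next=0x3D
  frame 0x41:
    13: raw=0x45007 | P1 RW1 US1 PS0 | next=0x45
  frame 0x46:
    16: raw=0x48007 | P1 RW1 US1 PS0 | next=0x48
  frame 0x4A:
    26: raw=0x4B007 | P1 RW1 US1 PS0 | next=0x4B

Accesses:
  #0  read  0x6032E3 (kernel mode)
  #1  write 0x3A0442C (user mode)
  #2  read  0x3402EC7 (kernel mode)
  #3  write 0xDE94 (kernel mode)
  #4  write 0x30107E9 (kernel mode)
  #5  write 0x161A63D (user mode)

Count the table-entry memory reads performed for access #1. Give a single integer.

Per-access translation:
#0 VA=0x6032E3 (r,kernel):
  [0] read 0x30 idx=3: raw=0x33007 flags P=1 W=1 U=1 S=0
  [1] read 0x33 idx=3: raw=0x36007 flags P=1 W=1 U=1 S=0
  → PA=0x362E3  (2 entries read)
#1 VA=0x3A0442C (w,user):
  [0] read 0x30 idx=29: raw=0x37007 flags P=1 W=1 U=1 S=0
  [1] read 0x37 idx=4: raw=0x39003 flags P=1 W=1 U=0 S=0
  ✗ PROTECTION_VIOLATION  [2 reads]
#2 VA=0x3402EC7 (r,kernel):
  [0] read 0x30 idx=26: raw=0x3B007 flags P=1 W=1 U=1 S=0
  [1] read 0x3B idx=2: raw=0x3D007 flags P=1 W=1 U=1 S=0
  → PA=0x3DEC7  (2 entries read)
#3 VA=0xDE94 (w,kernel):
  [0] read 0x30 idx=0: raw=0x41007 flags P=1 W=1 U=1 S=0
  [1] read 0x41 idx=13: raw=0x45007 flags P=1 W=1 U=1 S=0
  → PA=0x45E94  (2 entries read)
#4 VA=0x30107E9 (w,kernel):
  [0] read 0x30 idx=24: raw=0x46007 flags P=1 W=1 U=1 S=0
  [1] read 0x46 idx=16: raw=0x48007 flags P=1 W=1 U=1 S=0
  → PA=0x487E9  (2 entries read)
#5 VA=0x161A63D (w,user):
  [0] read 0x30 idx=11: raw=0x4A007 flags P=1 W=1 U=1 S=0
  [1] read 0x4A idx=26: raw=0x4B007 flags P=1 W=1 U=1 S=0
  → PA=0x4B63D  (2 entries read)

Entries read for #1: 2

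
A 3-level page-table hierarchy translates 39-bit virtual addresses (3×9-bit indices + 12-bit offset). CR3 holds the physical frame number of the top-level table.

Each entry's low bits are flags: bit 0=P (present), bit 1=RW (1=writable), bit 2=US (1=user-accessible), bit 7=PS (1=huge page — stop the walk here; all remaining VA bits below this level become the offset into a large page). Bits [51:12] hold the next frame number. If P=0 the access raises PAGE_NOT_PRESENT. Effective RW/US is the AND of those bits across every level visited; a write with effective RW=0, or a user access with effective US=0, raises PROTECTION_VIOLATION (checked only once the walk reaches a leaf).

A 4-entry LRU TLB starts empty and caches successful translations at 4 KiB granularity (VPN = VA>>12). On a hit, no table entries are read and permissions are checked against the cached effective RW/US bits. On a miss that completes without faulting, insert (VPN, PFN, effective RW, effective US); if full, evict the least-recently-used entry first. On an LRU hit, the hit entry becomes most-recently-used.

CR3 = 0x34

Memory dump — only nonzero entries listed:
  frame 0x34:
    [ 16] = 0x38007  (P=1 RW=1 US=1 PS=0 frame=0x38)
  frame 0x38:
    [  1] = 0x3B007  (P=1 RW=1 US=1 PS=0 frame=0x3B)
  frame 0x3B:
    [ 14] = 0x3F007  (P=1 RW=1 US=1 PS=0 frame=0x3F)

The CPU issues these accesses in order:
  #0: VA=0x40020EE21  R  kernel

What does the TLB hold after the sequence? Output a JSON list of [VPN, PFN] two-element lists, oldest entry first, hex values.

Walk each access:
#0 VA=0x40020EE21 (r,kernel):
  lvl0: tbl 0x34, slot 16 ⇒ 0x38007 (P1/RW1/US1/PS0)
  lvl1: tbl 0x38, slot 1 ⇒ 0x3B007 (P1/RW1/US1/PS0)
  lvl2: tbl 0x3B, slot 14 ⇒ 0x3F007 (P1/RW1/US1/PS0)
  ✓ 0x3FE21  — 3 lookups

TLB: [["0x40020E", "0x3F"]]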